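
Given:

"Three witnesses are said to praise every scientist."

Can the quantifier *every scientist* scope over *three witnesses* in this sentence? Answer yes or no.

Yes

The matrix predicate is a raising verb, whose infinitival complement is not a scope island — *every scientist* can QR into the matrix clause.
QR within a single clause is free, so the lower quantifier may take scope over the higher one.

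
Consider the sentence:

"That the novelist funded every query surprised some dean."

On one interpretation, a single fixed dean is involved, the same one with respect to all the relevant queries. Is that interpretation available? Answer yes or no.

The described interpretation is the *some dean* > *every query* scoping.
Nothing needs to raise out of an island for *some dean* > *every query*: *some dean* takes scope from its matrix position over the clause containing *every query*.

Yes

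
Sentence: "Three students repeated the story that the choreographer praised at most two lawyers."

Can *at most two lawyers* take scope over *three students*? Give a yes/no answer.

No

*at most two lawyers* sits inside the complex NP *the story that the choreographer praised at most two lawyers*.
The Complex NP Constraint bars QR out of the complement clause of a noun.
*at most two lawyers* is confined to the island and cannot take scope over *three students*.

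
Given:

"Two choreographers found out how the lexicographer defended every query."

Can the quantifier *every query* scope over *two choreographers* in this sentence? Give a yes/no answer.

No

The target quantifier *every query* is part of the embedded question *how the lexicographer defended every query*.
Embedded wh-clauses are opaque for QR, so the quantifier stays inside the question.
*every query* is confined to the island and cannot take scope over *two choreographers*.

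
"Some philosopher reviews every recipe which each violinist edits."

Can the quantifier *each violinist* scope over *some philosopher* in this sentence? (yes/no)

No

*each violinist* is embedded in the relative clause *which each violinist edits* modifying *every recipe*.
The relative clause forms an island for QR, so the quantifier is confined to the head noun's restrictor.
The inverse ordering *each violinist* > *some philosopher* is therefore underivable.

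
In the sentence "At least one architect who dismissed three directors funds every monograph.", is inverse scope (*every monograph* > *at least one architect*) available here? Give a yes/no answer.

*every monograph* is a matrix argument; only *at least one architect* is modified by the relative clause *who dismissed three directors*, so the RC island is irrelevant to the target quantifier.
Ordinary QR to a clause-peripheral position gives the wide-scope LF for the lower DP.
The sentence is scopally ambiguous between *at least one architect* > *every monograph* and *every monograph* > *at least one architect*.

Yes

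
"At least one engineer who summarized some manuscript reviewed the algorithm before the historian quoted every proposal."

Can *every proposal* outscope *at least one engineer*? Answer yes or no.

No

The DP *every proposal* is contained in the adjunct clause *before the historian quoted every proposal*.
Since the clause is an adjunct (not a complement), the Adjunct Condition blocks QR across its edge.
So *every proposal* cannot raise high enough to outscope *at least one engineer*; only the surface ordering *at least one engineer* > *every proposal* is available.
(Only the surface reading survives: one fixed engineer with respect to all the relevant proposals.)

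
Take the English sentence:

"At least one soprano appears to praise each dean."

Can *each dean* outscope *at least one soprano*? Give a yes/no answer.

Yes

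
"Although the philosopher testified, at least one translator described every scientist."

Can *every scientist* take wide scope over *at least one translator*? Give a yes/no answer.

*every scientist* is a matrix argument; the adjunct is an island but the target quantifier is outside it.
QR within a single clause is free, so the lower quantifier may take scope over the higher one.

Yes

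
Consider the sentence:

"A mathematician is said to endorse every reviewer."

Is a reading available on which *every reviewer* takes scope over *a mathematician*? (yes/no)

Yes

Raising constructions are monoclausal for scope purposes; *every reviewer* is not separated from *a mathematician* by any island.
Clause-internal QR can adjoin the lower DP above the subject, yielding the inverse reading.
The sentence is scopally ambiguous between *a mathematician* > *every reviewer* and *every reviewer* > *a mathematician*.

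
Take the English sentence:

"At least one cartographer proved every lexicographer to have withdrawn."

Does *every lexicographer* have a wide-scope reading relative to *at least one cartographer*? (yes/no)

This is an ECM construction: *every lexicographer* is the infinitival subject, Case-marked by the matrix verb, and the infinitive is transparent for QR.
Since no island is crossed, the inverse ordering is licensed alongside surface scope.
So *every lexicographer* > *at least one cartographer* is among the available readings.

Yes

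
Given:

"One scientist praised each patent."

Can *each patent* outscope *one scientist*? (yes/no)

Yes

Both DPs are arguments of the same predicate; there is no clause or island boundary between them.
Clause-internal QR can adjoin the lower DP above the subject, yielding the inverse reading.
The sentence is scopally ambiguous between *one scientist* > *each patent* and *each patent* > *one scientist*.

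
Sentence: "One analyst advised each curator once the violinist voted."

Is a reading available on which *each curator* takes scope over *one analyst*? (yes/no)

Yes

The adjunct clause does not contain *each curator*, which is the matrix object.
Nothing blocks QR of the lower DP to a position above the higher one, so inverse scope is available.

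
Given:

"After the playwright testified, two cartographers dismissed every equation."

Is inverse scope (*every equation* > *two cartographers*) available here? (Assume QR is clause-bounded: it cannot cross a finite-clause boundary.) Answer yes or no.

Yes

Neither queried DP is inside the adjunct, so the adjunct-island constraint does not apply.
Nothing blocks QR of the lower DP to a position above the higher one, so inverse scope is available.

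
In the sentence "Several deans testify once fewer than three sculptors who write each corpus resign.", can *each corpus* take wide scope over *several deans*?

Structurally, *each corpus* is inside the relative clause *who write each corpus*, which is itself inside the adjunct *once fewer than three sculptors who write each corpus resign*.
The quantifier would have to escape first the RC and then the adjunct — two independent island violations.
The inverse ordering *each corpus* > *several deans* is therefore underivable.

No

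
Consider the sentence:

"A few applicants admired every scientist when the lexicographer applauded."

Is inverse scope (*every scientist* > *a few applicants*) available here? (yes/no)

Yes

*every scientist* is a matrix argument; the adjunct is an island but the target quantifier is outside it.
QR within a single clause is free, so the lower quantifier may take scope over the higher one.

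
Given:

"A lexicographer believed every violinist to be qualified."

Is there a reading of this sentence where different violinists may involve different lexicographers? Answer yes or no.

This is the *every violinist* > *a lexicographer* reading.
ECM infinitives lack a CP barrier, so *every violinist* can QR over the matrix subject *a lexicographer*.
With no island boundary between them, the object can take inverse scope over the subject via ordinary QR within the clause.

Yes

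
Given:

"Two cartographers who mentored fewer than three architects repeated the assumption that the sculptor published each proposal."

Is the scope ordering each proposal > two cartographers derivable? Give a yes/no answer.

No

*each proposal* is embedded in the complex NP *the assumption that the sculptor published each proposal*.
The Complex NP Constraint bars QR out of the complement clause of a noun.
*each proposal* > *two cartographers* would require crossing that boundary, which is illicit.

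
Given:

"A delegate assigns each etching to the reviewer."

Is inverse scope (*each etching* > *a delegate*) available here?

*a delegate* and *each etching* are co-arguments of the matrix verb, with nothing but a clause-internal boundary between them.
Nothing blocks QR of the lower DP to a position above the higher one, so inverse scope is available.
The sentence is scopally ambiguous between *a delegate* > *each etching* and *each etching* > *a delegate*.

Yes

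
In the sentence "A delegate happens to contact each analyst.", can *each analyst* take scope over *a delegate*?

Infinitival complements of raising predicates do not block QR; *each analyst* and *a delegate* are effectively clausemates.
Ordinary QR to a clause-peripheral position gives the wide-scope LF for the lower DP.

Yes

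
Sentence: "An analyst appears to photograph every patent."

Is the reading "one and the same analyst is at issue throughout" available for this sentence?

Yes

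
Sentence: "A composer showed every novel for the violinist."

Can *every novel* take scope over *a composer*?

Yes

Both DPs are arguments of the same predicate; there is no clause or island boundary between them.
Nothing blocks QR of the lower DP to a position above the higher one, so inverse scope is available.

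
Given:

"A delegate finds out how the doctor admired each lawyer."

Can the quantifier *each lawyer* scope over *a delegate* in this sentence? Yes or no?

No

*each lawyer* occurs within the embedded question *how the doctor admired each lawyer*.
An indirect question is a wh-island; the filled [Spec,CP] blocks QR across the CP edge.
The inverse ordering *each lawyer* > *a delegate* is therefore underivable.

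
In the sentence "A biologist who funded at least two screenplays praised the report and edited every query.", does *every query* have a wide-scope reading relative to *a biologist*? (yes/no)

No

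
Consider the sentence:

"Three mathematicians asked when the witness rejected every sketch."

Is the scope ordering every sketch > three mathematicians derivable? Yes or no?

No

*every sketch* occurs within the embedded question *when the witness rejected every sketch*.
Embedded wh-clauses are opaque for QR, so the quantifier stays inside the question.
So *every sketch* cannot raise to a position above *three mathematicians*.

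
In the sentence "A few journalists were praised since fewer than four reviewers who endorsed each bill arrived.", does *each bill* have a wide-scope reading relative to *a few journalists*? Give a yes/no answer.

No

*each bill* is embedded in the relative clause *who endorsed each bill*, which is itself inside the adjunct *since fewer than four reviewers who endorsed each bill arrived*.
Nested islands: the RC island is itself inside an adjunct island, so wide scope is doubly excluded.
The inverse ordering *each bill* > *a few journalists* is therefore underivable.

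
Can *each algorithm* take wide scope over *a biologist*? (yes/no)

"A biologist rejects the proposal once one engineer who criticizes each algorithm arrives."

The target quantifier *each algorithm* is part of the relative clause *who criticizes each algorithm*, which is itself inside the adjunct *once one engineer who criticizes each algorithm arrives*.
Nested islands: the RC island is itself inside an adjunct island, so wide scope is doubly excluded.
So *each algorithm* cannot raise high enough to outscope *a biologist*; only the surface ordering *a biologist* > *each algorithm* is available.

No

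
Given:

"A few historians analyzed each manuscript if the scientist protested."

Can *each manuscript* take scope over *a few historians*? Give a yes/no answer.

Yes

*each manuscript* is a matrix argument; the adjunct is an island but the target quantifier is outside it.
With no island boundary between them, the object can take inverse scope over the subject via ordinary QR within the clause.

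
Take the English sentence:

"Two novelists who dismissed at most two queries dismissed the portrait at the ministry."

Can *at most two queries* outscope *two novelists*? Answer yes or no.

The DP *at most two queries* is contained in the relative clause *who dismissed at most two queries*.
QR out of a relative clause is ruled out by the relative-clause island constraint.
So *at most two queries* cannot raise to a position above *two novelists*.

No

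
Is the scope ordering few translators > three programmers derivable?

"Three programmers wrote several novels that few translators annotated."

No

The DP *few translators* is contained in the relative clause *that few translators annotated* modifying *several novels*.
The relative clause forms an island for QR, so the quantifier is confined to the head noun's restrictor.
There is no licit LF on which *few translators* c-commands *three programmers*.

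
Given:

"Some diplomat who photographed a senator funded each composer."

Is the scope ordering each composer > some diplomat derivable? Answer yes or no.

The relative clause *who photographed a senator* modifies *some diplomat*, but *each composer* is not inside that relative clause — it is an argument of the matrix verb.
Ordinary QR to a clause-peripheral position gives the wide-scope LF for the lower DP.

Yes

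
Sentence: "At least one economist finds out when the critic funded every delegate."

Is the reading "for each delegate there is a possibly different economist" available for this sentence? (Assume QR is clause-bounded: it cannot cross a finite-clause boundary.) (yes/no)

The paraphrase describes the scope ordering *every delegate* > *at least one economist*.
*every delegate* occurs within the embedded question *when the critic funded every delegate*.
Embedded questions are wh-islands: a quantifier inside an indirect question cannot QR into the matrix clause.
There is no licit LF on which *every delegate* c-commands *at least one economist*.

No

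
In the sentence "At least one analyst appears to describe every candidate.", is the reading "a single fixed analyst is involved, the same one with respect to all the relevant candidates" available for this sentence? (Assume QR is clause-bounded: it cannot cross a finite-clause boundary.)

This is the *at least one analyst* > *every candidate* reading.
Nothing needs to raise for *at least one analyst* > *every candidate*, so no island constraint is at stake.

Yes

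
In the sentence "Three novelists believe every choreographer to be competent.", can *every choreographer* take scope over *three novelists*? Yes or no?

ECM infinitives lack a CP barrier, so *every choreographer* can QR over the matrix subject *three novelists*.
Clause-internal QR can adjoin the lower DP above the subject, yielding the inverse reading.

Yes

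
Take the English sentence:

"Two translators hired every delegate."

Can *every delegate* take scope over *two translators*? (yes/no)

*every delegate* is the matrix object and *two translators* the matrix subject; the two are clausemates.
No island intervenes, so both surface and inverse scope are derivable.

Yes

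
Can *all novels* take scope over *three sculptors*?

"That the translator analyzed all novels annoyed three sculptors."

No

*all novels* sits inside the sentential subject *that the translator analyzed all novels*.
Clausal subjects are scope islands; QR from inside the subject into the matrix is barred.
*all novels* is confined to the island and cannot take scope over *three sculptors*.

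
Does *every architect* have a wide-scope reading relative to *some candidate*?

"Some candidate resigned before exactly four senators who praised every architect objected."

No

Structurally, *every architect* is inside the relative clause *who praised every architect*, which is itself inside the adjunct *before exactly four senators who praised every architect objected*.
Two island boundaries intervene — the relative clause and the adjunct. Either alone would block QR.
So *every architect* cannot raise high enough to outscope *some candidate*; only the surface ordering *some candidate* > *every architect* is available.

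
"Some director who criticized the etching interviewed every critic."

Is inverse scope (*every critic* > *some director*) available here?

Yes

The RC *who criticized the etching* is an island, but *every critic* is not inside it — it is the matrix object, a clausemate of *some director*.
No island intervenes, so both surface and inverse scope are derivable.
The sentence is scopally ambiguous between *some director* > *every critic* and *every critic* > *some director*.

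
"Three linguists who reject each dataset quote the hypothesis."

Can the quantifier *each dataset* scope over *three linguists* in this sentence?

No

Structurally, *each dataset* is inside the relative clause *who reject each dataset*.
Relative clauses block scope extraction: QR cannot target a position outside the modified NP.
Hence only narrow scope for *each dataset* (under *three linguists*) survives.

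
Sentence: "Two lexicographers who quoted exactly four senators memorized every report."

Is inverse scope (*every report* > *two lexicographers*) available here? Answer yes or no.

The RC *who quoted exactly four senators* is an island, but *every report* is not inside it — it is the matrix object, a clausemate of *two lexicographers*.
Since no island is crossed, the inverse ordering is licensed alongside surface scope.
Both orderings are possible: *two lexicographers* > *every report* and *every report* > *two lexicographers*.

Yes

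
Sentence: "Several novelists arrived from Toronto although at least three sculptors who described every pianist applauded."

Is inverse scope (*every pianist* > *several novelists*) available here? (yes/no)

No

The DP *every pianist* is contained in the relative clause *who described every pianist*, which is itself inside the adjunct *although at least three sculptors who described every pianist applauded*.
Both the relative clause and the enclosing adjunct are scope islands; QR cannot cross either.
So *every pianist* cannot raise to a position above *several novelists*.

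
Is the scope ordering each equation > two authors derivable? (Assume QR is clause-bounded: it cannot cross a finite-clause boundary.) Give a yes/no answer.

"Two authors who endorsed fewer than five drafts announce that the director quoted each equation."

*each equation* sits inside the finite complement clause *that the director quoted each equation*.
With QR restricted to its own tensed clause, the embedded quantifier cannot reach a matrix scope position.
*each equation* > *two authors* would require crossing that boundary, which is illicit.

No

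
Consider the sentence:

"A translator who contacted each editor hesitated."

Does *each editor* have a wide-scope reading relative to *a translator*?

*each editor* occurs within the relative clause *who contacted each editor*.
Relative clauses are scope islands: a quantifier cannot QR out of a relative clause to take scope in the matrix clause.
The inverse ordering *each editor* > *a translator* is therefore underivable.

No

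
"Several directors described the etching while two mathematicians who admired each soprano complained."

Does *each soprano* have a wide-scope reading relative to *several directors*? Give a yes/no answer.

No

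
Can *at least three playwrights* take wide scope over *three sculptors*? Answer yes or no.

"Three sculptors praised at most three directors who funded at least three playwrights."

*at least three playwrights* occurs within the relative clause *who funded at least three playwrights* modifying *at most three directors*.
Relative clauses are scope islands: a quantifier cannot QR out of a relative clause to take scope in the matrix clause.
The inverse ordering *at least three playwrights* > *three sculptors* is therefore underivable.

No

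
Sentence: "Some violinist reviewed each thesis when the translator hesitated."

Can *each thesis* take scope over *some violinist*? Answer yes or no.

Although there is an adjunct clause, *each thesis* is in the main clause, not inside the adjunct.
Ordinary QR to a clause-peripheral position gives the wide-scope LF for the lower DP.

Yes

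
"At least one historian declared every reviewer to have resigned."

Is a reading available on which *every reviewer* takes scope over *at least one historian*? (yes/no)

Yes

This is an ECM construction: *every reviewer* is the infinitival subject, Case-marked by the matrix verb, and the infinitive is transparent for QR.
QR within a single clause is free, so the lower quantifier may take scope over the higher one.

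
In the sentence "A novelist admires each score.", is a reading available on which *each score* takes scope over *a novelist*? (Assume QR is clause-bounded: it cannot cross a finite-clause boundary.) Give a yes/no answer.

*each score* and *a novelist* are in the same minimal clause.
Ordinary QR to a clause-peripheral position gives the wide-scope LF for the lower DP.

Yes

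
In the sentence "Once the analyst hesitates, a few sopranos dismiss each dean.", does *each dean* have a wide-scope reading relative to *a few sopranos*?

The adjunct clause does not contain *each dean*, which is the matrix object.
Nothing blocks QR of the lower DP to a position above the higher one, so inverse scope is available.
Both orderings are possible: *a few sopranos* > *each dean* and *each dean* > *a few sopranos*.

Yes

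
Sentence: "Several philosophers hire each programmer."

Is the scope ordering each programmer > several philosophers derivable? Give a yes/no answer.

Yes

*several philosophers* and *each programmer* are co-arguments of the matrix verb, with nothing but a clause-internal boundary between them.
Since no island is crossed, the inverse ordering is licensed alongside surface scope.
So *each programmer* > *several philosophers* is among the available readings.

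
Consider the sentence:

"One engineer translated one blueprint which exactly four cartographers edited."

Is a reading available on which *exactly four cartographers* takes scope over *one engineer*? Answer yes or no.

*exactly four cartographers* is embedded in the relative clause *which exactly four cartographers edited* modifying *one blueprint*.
QR out of a relative clause is ruled out by the relative-clause island constraint.
*exactly four cartographers* > *one engineer* would require crossing that boundary, which is illicit.

No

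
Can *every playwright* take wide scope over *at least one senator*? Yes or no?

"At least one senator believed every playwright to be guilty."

ECM infinitives lack a CP barrier, so *every playwright* can QR over the matrix subject *at least one senator*.
No island intervenes, so both surface and inverse scope are derivable.
So *every playwright* > *at least one senator* is among the available readings.

Yes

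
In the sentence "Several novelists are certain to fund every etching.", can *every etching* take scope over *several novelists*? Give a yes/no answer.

*every etching* is the object of the infinitival complement of a raising predicate; raising infinitives are transparent for QR, so the two DPs are in effect clausemates.
With no island boundary between them, the object can take inverse scope over the subject via ordinary QR within the clause.

Yes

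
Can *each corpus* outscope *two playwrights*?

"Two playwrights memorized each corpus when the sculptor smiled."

Yes

*each corpus* is a matrix argument; the adjunct is an island but the target quantifier is outside it.
Ordinary QR to a clause-peripheral position gives the wide-scope LF for the lower DP.
So *each corpus* > *two playwrights* is among the available readings.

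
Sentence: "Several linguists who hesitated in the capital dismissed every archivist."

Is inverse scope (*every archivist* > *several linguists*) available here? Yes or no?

Yes

The relative clause *who hesitated in the capital* modifies *several linguists*, but *every archivist* is not inside that relative clause — it is an argument of the matrix verb.
Ordinary QR to a clause-peripheral position gives the wide-scope LF for the lower DP.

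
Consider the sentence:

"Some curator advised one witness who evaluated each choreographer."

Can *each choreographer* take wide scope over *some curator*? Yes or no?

No

*each choreographer* is embedded in the relative clause *who evaluated each choreographer* modifying *one witness*.
QR out of a relative clause is ruled out by the relative-clause island constraint.
So *each choreographer* cannot raise high enough to outscope *some curator*; only the surface ordering *some curator* > *each choreographer* is available.
(Only the surface reading survives: one fixed curator with respect to all the relevant choreographers.)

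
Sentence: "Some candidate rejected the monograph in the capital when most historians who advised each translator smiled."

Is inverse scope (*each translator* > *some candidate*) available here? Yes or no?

No

The target quantifier *each translator* is part of the relative clause *who advised each translator*, which is itself inside the adjunct *when most historians who advised each translator smiled*.
Both the relative clause and the enclosing adjunct are scope islands; QR cannot cross either.
So *each translator* cannot raise to a position above *some candidate*.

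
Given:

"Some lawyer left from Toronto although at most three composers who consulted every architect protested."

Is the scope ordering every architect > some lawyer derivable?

*every architect* is embedded in the relative clause *who consulted every architect*, which is itself inside the adjunct *although at most three composers who consulted every architect protested*.
Two island boundaries intervene — the relative clause and the adjunct. Either alone would block QR.
So the wide-scope reading for *every architect* is blocked.
(Only the surface reading survives: one fixed lawyer with respect to all the relevant architects.)

No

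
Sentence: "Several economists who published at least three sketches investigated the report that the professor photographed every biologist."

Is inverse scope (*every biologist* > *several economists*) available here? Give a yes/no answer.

The DP *every biologist* is contained in the complex NP *the report that the professor photographed every biologist*.
Since the clause is the complement of a nominal head, the CNPC blocks scope extraction.
There is no licit LF on which *every biologist* c-commands *several economists*.

No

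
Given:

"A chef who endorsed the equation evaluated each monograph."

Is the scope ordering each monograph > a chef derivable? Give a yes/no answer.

Yes

*each monograph* is a matrix argument; only *a chef* is modified by the relative clause *who endorsed the equation*, so the RC island is irrelevant to the target quantifier.
Clause-internal QR can adjoin the lower DP above the subject, yielding the inverse reading.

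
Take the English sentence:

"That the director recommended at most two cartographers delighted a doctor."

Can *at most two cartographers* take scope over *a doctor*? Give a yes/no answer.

No

*at most two cartographers* sits inside the sentential subject *that the director recommended at most two cartographers*.
The subject-island constraint blocks QR out of a clausal subject.
So the wide-scope reading for *at most two cartographers* is blocked.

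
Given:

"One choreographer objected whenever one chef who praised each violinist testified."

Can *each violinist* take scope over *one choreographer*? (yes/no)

The target quantifier *each violinist* is part of the relative clause *who praised each violinist*, which is itself inside the adjunct *whenever one chef who praised each violinist testified*.
Nested islands: the RC island is itself inside an adjunct island, so wide scope is doubly excluded.
Hence only narrow scope for *each violinist* (under *one choreographer*) survives.
(Only the surface reading survives: one fixed choreographer with respect to all the relevant violinists.)

No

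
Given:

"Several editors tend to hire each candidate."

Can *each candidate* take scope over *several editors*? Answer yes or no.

Infinitival complements of raising predicates do not block QR; *each candidate* and *several editors* are effectively clausemates.
QR within a single clause is free, so the lower quantifier may take scope over the higher one.
So *each candidate* > *several editors* is among the available readings.

Yes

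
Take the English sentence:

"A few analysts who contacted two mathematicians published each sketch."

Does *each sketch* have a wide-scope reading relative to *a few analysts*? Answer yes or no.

Yes

Although the sentence contains a relative clause (*who contacted two mathematicians*), *each sketch* is outside it, in the matrix VP.
No island intervenes, so both surface and inverse scope are derivable.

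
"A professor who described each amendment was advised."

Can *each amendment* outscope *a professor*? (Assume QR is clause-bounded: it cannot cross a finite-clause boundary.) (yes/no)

*each amendment* is embedded in the relative clause *who described each amendment*.
A relative clause is a scope island — quantifier raising cannot cross its boundary.
*each amendment* > *a professor* would require crossing that boundary, which is illicit.

No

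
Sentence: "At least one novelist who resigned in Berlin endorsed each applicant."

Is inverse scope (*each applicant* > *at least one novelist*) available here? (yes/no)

The RC *who resigned in Berlin* is an island, but *each applicant* is not inside it — it is the matrix object, a clausemate of *at least one novelist*.
Ordinary QR to a clause-peripheral position gives the wide-scope LF for the lower DP.

Yes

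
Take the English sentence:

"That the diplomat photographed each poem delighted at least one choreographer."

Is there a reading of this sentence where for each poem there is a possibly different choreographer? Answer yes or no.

The paraphrase describes the scope ordering *each poem* > *at least one choreographer*.
The DP *each poem* is contained in the sentential subject *that the diplomat photographed each poem*.
Sentential subjects are islands: a quantifier inside the subject clause cannot raise over the matrix predicate.
So the wide-scope reading for *each poem* is blocked.

No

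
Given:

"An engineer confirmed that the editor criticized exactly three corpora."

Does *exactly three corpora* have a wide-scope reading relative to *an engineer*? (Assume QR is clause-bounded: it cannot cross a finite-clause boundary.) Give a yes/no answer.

*exactly three corpora* is embedded in the finite complement clause *that the editor criticized exactly three corpora*.
QR is clause-bounded, so the finite complement is a scope island for the embedded quantifier.
So *exactly three corpora* cannot raise high enough to outscope *an engineer*; only the surface ordering *an engineer* > *exactly three corpora* is available.
(Only the surface reading survives: one fixed engineer with respect to all the relevant corpora.)

No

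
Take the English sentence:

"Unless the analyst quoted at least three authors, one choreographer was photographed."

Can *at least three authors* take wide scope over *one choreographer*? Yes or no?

Structurally, *at least three authors* is inside the adjunct clause *unless the analyst quoted at least three authors*.
Scope out of an adjunct clause is unavailable: QR respects the adjunct-island constraint.
The ordering *at least three authors* > *one choreographer* is therefore underivable.

No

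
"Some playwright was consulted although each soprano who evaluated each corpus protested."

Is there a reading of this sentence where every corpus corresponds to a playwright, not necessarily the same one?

This is the *each corpus* > *some playwright* reading.
*each corpus* occurs within the relative clause *who evaluated each corpus*, which is itself inside the adjunct *although each soprano who evaluated each corpus protested*.
Nested islands: the RC island is itself inside an adjunct island, so wide scope is doubly excluded.
*each corpus* > *some playwright* would require crossing that boundary, which is illicit.

No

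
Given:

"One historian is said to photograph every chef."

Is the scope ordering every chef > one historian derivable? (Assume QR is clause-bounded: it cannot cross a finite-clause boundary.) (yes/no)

Infinitival complements of raising predicates do not block QR; *every chef* and *one historian* are effectively clausemates.
Clause-internal QR can adjoin the lower DP above the subject, yielding the inverse reading.

Yes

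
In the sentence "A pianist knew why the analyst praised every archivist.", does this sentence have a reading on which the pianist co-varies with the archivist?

The paraphrase describes the scope ordering *every archivist* > *a pianist*.
*every archivist* occurs within the embedded question *why the analyst praised every archivist*.
An indirect question is a wh-island; the filled [Spec,CP] blocks QR across the CP edge.
*every archivist* > *a pianist* would require crossing that boundary, which is illicit.

No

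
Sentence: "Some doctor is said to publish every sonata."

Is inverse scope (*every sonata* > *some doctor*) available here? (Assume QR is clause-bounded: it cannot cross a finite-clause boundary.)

*every sonata* is inside a raising infinitive, which is transparent to QR (no CP barrier), so it behaves as a matrix argument.
With no island boundary between them, the object can take inverse scope over the subject via ordinary QR within the clause.

Yes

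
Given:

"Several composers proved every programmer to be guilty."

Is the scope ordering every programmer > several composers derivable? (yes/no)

Yes

The ECM infinitive is scope-transparent — *every programmer* is free to raise above *several composers*.
Clause-internal QR can adjoin the lower DP above the subject, yielding the inverse reading.
Both orderings are possible: *several composers* > *every programmer* and *every programmer* > *several composers*.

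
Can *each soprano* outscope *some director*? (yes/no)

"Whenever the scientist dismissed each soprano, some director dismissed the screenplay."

No

*each soprano* occurs within the adjunct clause *whenever the scientist dismissed each soprano*.
The adjunct-island constraint bars QR out of an adverbial clause.
The ordering *each soprano* > *some director* is therefore underivable.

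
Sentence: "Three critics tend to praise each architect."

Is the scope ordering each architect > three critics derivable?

Yes

*each architect* is the object of the infinitival complement of a raising predicate; raising infinitives are transparent for QR, so the two DPs are in effect clausemates.
Since no island is crossed, the inverse ordering is licensed alongside surface scope.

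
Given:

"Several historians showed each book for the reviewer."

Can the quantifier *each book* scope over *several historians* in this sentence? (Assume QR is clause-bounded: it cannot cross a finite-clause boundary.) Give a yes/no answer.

*several historians* and *each book* are co-arguments of the matrix verb, with nothing but a clause-internal boundary between them.
With no island boundary between them, the object can take inverse scope over the subject via ordinary QR within the clause.

Yes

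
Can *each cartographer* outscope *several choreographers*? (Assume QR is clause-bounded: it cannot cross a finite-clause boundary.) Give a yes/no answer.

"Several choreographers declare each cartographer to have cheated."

Yes

*each cartographer* is an ECM subject; ECM complements are not islands, and the embedded quantifier may take matrix scope.
Clause-internal QR can adjoin the lower DP above the subject, yielding the inverse reading.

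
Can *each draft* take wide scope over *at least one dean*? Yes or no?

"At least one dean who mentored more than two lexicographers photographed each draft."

Although the sentence contains a relative clause (*who mentored more than two lexicographers*), *each draft* is outside it, in the matrix VP.
Since no island is crossed, the inverse ordering is licensed alongside surface scope.

Yes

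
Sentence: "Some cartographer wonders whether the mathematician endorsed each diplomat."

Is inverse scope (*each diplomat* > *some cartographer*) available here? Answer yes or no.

No

Structurally, *each diplomat* is inside the embedded question *whether the mathematician endorsed each diplomat*.
The wh-island constraint blocks QR out of an embedded interrogative.
The inverse ordering *each diplomat* > *some cartographer* is therefore underivable.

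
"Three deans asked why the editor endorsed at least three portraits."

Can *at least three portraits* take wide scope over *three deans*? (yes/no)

No

Structurally, *at least three portraits* is inside the embedded question *why the editor endorsed at least three portraits*.
Embedded wh-clauses are opaque for QR, so the quantifier stays inside the question.
So *at least three portraits* cannot raise to a position above *three deans*.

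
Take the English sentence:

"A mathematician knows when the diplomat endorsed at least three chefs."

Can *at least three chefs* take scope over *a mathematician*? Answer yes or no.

No

*at least three chefs* sits inside the embedded question *when the diplomat endorsed at least three chefs*.
QR across an interrogative CP boundary is ruled out as a wh-island violation.
So *at least three chefs* cannot raise to a position above *a mathematician*.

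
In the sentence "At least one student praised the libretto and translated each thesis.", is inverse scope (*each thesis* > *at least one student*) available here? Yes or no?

No

Structurally, *each thesis* is inside one conjunct of the coordinate structure (*translated each thesis*).
A quantifier cannot raise out of one conjunct of a coordination across the whole coordinate structure — the CSC applies to QR.
There is no licit LF on which *each thesis* c-commands *at least one student*.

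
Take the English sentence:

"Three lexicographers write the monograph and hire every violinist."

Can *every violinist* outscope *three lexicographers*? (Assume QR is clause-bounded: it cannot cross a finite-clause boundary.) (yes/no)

*every violinist* is embedded in one conjunct of the coordinate structure (*hire every violinist*).
QR out of a conjunct would have to apply non-ATB, which the CSC forbids.
So *every violinist* cannot raise to a position above *three lexicographers*.

No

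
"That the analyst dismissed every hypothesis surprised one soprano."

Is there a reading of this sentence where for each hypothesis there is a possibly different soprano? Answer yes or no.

No

That reading corresponds to *every hypothesis* > *one soprano*.
The DP *every hypothesis* is contained in the sentential subject *that the analyst dismissed every hypothesis*.
Sentential subjects are islands: a quantifier inside the subject clause cannot raise over the matrix predicate.
*every hypothesis* > *one soprano* would require crossing that boundary, which is illicit.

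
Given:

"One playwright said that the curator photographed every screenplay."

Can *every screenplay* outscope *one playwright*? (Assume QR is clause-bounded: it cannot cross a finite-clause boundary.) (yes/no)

No

The target quantifier *every screenplay* is part of the finite complement clause *that the curator photographed every screenplay*.
Finite CP is the ceiling for QR here, by assumption.
*every screenplay* > *one playwright* would require crossing that boundary, which is illicit.
(Only the surface reading survives: one fixed playwright with respect to all the relevant screenplays.)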